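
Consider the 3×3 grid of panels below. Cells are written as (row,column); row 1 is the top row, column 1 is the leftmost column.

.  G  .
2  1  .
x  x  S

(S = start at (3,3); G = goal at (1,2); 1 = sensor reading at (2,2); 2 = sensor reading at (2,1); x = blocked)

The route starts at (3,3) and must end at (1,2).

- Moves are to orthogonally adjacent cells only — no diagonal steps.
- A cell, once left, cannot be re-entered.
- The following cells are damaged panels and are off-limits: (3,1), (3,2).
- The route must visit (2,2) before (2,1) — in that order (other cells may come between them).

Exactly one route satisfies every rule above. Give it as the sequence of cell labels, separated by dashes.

(3,3) - (2,3) - (2,2) - (2,1) - (1,1) - (1,2)

The waypoints must appear in the order (2,2), (2,1), with no cell reused.
Route from (3,3): up to (2,3), 2× left (reaching (2,1)), up to (1,1), right to (1,2) — 5 moves in all.
Check: order respected (1 at step 2, 2 at step 3).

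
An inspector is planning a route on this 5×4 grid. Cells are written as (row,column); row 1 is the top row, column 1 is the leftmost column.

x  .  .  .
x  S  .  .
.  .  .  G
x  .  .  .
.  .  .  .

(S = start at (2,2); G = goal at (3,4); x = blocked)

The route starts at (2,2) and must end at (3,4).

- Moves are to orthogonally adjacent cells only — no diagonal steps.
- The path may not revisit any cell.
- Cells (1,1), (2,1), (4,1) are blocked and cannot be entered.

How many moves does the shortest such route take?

The Manhattan distance from (2,2) to (3,4) is |2−3| + |2−4| = 3, so at least 3 moves are needed.
A route of 3 moves achieves this: (2,2) → (3,2) → (3,3) → (3,4).
Since 3 matches the lower bound, it is optimal.

3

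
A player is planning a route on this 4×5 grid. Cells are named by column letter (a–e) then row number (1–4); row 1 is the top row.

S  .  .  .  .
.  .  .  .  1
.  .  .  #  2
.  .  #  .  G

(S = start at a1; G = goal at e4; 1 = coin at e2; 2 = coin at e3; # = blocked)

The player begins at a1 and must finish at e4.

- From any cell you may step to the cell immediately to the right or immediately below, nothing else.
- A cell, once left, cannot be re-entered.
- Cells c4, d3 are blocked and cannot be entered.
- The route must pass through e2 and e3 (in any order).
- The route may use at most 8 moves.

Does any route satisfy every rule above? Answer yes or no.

yes

One route that works: a1 → a2 → b2 → c2 → d2 → e2 → e3 → e4.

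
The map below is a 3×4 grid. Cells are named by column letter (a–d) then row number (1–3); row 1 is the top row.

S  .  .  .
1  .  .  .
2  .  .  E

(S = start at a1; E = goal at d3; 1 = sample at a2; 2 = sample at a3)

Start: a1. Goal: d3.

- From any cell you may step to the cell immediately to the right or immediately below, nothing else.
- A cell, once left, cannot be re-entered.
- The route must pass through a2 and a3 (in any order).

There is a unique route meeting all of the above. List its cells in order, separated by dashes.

Moves only go right or down, so the column and row indices never decrease.
Route from a1: down 2 to a3, right 3 to d3 — 5 moves in all.
Check: all required cells visited.

a1 - a2 - a3 - b3 - c3 - d3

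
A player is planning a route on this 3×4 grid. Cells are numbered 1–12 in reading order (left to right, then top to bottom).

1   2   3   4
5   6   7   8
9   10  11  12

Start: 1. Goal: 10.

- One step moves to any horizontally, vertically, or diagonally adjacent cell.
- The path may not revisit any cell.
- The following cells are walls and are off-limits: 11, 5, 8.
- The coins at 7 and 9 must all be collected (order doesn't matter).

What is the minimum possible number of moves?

5

Any route passes through 7 and 9 in some order between 1 and 10. Summing Chebyshev distances along each leg and taking the cheapest ordering (1 → 9 → 7 → 10) gives a lower bound of 2 + 2 + 1 = 5 moves.
A route of 5 moves achieves this: 1 → 2 → 7 → 6 → 9 → 10.
Since 5 matches the lower bound, it is optimal.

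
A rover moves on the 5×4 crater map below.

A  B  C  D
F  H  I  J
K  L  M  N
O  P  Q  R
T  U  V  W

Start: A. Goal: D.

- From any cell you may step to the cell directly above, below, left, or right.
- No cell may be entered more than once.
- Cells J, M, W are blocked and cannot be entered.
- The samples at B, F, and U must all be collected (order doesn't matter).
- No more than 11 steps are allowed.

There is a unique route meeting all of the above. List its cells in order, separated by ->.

The 11-move cap with required stops at B, F, U leaves no slack for detours.
Route from A: 4× down (reaching T), right to U, 4× up (reaching B), 2× right (reaching D) — 11 moves in all.
Check: all required cells visited; 11 ≤ 11 moves.

A -> F -> K -> O -> T -> U -> P -> L -> H -> B -> C -> D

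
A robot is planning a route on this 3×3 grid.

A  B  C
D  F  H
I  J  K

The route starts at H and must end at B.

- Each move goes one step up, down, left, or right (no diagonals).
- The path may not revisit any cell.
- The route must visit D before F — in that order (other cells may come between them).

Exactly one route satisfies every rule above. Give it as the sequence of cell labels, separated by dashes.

The waypoints must appear in the order D, F, with no cell reused.
Route from H: down to K, 2× left (reaching I), up to D, right to F, up to B — 6 moves in all.
Check: order respected (D at step 4, F at step 5).

H - K - J - I - D - F - B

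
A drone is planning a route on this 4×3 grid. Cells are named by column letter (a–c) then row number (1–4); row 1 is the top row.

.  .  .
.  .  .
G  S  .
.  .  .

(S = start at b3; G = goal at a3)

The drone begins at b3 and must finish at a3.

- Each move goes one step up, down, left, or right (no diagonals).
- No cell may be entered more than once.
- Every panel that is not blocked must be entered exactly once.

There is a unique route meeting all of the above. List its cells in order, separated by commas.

b3, b2, a2, a1, b1, c1, c2, c3, c4, b4, a4, a3

Need to visit all 12 open cells exactly once, starting at b3 and ending at a3.
Cell c1 has only two open neighbours (c2 and b1), so the path must pass straight through it: one of those is the cell it's entered from and the other is where it exits.
Route from b3: up 1 to b2, left 1 to a2, up 1 to a1, right 2 to c1, down 3 to c4, left 2 to a4, up 1 to a3 — 11 moves in all.
Check: all 12 open cells covered.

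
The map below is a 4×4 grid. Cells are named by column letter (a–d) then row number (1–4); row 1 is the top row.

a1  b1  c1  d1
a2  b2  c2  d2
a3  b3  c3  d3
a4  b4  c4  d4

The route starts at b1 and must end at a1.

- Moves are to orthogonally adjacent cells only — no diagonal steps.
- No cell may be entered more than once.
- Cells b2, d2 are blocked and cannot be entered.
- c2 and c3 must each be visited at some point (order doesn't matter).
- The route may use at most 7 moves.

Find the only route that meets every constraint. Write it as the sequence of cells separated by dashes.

b1 - c1 - c2 - c3 - b3 - a3 - a2 - a1

Any route must reach c2 and c3 and still end at a1 within 7 moves, so the order of the required stops is forced.
Route from b1: right 1 to c1, down 2 to c3, left 2 to a3, up 2 to a1 — 7 moves in all.
Check: all required cells visited; 7 ≤ 7 moves.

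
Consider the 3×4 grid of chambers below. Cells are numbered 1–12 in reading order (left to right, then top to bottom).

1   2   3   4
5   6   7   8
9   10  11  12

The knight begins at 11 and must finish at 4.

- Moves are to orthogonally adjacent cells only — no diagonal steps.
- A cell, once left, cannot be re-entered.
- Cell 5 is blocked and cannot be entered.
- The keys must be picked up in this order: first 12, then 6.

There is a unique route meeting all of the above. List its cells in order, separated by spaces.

11 12 8 7 6 2 3 4

The waypoints must appear in the order 12, 6, with no cell reused.
Route from 11: right 1 to 12, up 1 to 8, left 2 to 6, up 1 to 2, right 2 to 4 — 7 moves in all.
Check: order respected (12 at step 1, 6 at step 4).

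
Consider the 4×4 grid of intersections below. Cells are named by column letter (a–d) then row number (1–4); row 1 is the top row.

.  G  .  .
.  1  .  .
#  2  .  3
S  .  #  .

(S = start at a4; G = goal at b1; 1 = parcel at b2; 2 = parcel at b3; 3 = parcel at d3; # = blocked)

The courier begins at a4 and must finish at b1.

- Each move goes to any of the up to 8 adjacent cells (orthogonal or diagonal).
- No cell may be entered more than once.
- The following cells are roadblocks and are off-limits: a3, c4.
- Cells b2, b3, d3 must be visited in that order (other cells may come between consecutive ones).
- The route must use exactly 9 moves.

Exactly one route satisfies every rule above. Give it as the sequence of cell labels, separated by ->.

The waypoints must appear in the order b2, b3, d3, with no cell reused.
Route from a4: right 1 to b4, up-right 1 to c3, up-left 1 to b2, down 1 to b3, up-right 1 to c2, down-right 1 to d3, up 1 to d2, up-left 1 to c1, left 1 to b1 — 9 moves in all.
Check: order respected (1 at step 3, 2 at step 4, 3 at step 6); 9 moves as required.

a4 -> b4 -> c3 -> b2 -> b3 -> c2 -> d3 -> d2 -> c1 -> b1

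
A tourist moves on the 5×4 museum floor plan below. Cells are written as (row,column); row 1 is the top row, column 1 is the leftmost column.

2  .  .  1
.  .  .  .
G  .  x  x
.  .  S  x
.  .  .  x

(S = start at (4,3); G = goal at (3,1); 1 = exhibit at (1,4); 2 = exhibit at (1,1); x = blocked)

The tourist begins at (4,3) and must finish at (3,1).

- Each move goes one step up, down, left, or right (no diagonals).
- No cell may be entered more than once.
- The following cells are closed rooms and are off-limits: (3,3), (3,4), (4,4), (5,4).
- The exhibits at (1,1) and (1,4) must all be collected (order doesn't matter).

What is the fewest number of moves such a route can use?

11

Any route passes through (1,1) and (1,4) in some order between (4,3) and (3,1). Summing Manhattan distances along each leg and taking the cheapest ordering ((4,3) → (1,4) → (1,1) → (3,1)) gives a lower bound of 4 + 3 + 2 = 9 moves.
That bound ignores the blocked cells. Measuring each leg by the fewest moves that actually steer around them ((4,3)→(1,4): 6; (1,4)→(1,1): 3; (1,1)→(3,1): 2) raises the lower bound to 11.
A route of 11 moves exists: (4,3) → (4,2) → (3,2) → (2,2) → (2,3) → (2,4) → (1,4) → (1,3) → (1,2) → (1,1) → (2,1) → (3,1).
Since 11 matches that lower bound, it is optimal.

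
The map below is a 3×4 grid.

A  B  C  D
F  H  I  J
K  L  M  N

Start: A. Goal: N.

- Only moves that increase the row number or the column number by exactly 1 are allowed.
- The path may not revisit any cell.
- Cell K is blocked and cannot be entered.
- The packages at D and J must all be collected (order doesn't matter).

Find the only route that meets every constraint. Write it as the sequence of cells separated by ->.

A -> B -> C -> D -> J -> N

Moves only go right or down, so the column and row indices never decrease.
Route from A: right 3 to D, down 2 to N — 5 moves in all.
Check: all required cells visited.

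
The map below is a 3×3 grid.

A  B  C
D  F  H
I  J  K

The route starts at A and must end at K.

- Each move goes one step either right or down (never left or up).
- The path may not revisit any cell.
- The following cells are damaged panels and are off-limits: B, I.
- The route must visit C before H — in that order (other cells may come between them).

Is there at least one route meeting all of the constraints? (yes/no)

Every right/down route from A to C runs into a blocked cell, so that leg cannot be completed.

no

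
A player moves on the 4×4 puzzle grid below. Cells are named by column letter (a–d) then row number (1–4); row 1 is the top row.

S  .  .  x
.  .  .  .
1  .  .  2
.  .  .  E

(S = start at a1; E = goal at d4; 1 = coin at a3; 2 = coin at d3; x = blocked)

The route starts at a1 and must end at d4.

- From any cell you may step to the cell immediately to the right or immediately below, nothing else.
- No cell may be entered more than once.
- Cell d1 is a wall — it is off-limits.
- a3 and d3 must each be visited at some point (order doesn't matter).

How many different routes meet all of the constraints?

1

A right/down-only route from a1 to d4 makes exactly 3 down-moves and 3 right-moves in some order.
With no other constraints that would be C(6,3) = 20 routes.
A monotone route can only reach the required cells in the order a3, d3, so split there and multiply the segment counts (each segment already excludes blocked cells): a1→a3: 1; a3→d3: 1; d3→d4: 1; product = 1.
That gives 1 route.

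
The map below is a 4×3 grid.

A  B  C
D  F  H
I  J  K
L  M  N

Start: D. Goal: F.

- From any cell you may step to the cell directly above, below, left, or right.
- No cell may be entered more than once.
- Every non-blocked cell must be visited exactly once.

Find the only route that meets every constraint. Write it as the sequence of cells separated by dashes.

Need to visit all 12 open cells exactly once, starting at D and ending at F.
Cell A has only two open neighbours (D and B), so the path must pass straight through it: one of those is the cell it's entered from and the other is where it exits.
Route from D: up to A, 2× right (reaching C), 3× down (reaching N), 2× left (reaching L), up to I, right to J, up to F — 11 moves in all.
Check: all 12 open cells covered.

D - A - B - C - H - K - N - M - L - I - J - F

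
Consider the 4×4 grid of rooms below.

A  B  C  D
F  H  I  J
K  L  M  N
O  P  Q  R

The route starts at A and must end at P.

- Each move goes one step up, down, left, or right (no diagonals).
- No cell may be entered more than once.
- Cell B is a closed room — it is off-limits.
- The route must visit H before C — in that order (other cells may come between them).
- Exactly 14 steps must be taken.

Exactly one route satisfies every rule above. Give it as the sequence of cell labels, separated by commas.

A, F, H, I, C, D, J, N, R, Q, M, L, K, O, P

The waypoints must appear in the order H, C, with no cell reused.
Route from A: down 1 to F, right 2 to I, up 1 to C, right 1 to D, down 3 to R, left 1 to Q, up 1 to M, left 2 to K, down 1 to O, right 1 to P — 14 moves in all.
Check: order respected (H at step 2, C at step 4); 14 moves as required.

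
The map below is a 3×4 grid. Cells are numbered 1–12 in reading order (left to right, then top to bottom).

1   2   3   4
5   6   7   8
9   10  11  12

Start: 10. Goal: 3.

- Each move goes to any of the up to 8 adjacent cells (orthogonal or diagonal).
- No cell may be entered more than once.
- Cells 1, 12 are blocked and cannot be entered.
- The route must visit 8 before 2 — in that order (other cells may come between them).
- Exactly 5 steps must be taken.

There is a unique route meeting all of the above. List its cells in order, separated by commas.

10, 11, 8, 7, 2, 3

The waypoints must appear in the order 8, 2, with no cell reused.
Route from 10: right to 11, up-right to 8, left to 7, up-left to 2, right to 3 — 5 moves in all.
Check: order respected (8 at step 2, 2 at step 4); 5 moves as required.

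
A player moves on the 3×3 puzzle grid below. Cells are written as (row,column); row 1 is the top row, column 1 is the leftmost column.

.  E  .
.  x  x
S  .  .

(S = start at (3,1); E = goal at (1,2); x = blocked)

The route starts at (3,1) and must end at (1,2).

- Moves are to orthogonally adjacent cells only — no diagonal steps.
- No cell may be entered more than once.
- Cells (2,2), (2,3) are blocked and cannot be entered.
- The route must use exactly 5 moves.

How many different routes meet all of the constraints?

0

Need simple routes of exactly 5 moves from (3,1) to (1,2) (Manhattan distance 3, so 1 moves are spent on a detour and 1 undoing it).
No route satisfies every constraint, so the count is 0.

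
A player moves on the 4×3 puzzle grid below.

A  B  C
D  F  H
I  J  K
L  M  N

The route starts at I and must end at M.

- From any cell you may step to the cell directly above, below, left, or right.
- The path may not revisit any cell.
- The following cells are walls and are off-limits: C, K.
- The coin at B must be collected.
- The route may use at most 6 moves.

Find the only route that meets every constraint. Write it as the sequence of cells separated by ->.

I -> D -> A -> B -> F -> J -> M

The budget equals the shortest possible length, so every move has to be on a shortest route through the required cells.
Route from I: up 2 to A, right 1 to B, down 3 to M — 6 moves in all.
Check: all required cells visited; 6 ≤ 6 moves.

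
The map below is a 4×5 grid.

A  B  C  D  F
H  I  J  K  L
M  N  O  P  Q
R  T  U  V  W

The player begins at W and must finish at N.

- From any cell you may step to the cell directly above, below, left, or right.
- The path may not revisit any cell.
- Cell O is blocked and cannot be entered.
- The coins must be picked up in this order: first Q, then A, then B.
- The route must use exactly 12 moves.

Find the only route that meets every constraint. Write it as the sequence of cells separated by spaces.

W Q P V U T R M H A B I N

The waypoints must appear in the order Q, A, B, with no cell reused.
Route from W: up to Q, left to P, down to V, 3× left (reaching R), 3× up (reaching A), right to B, 2× down (reaching N) — 12 moves in all.
Check: order respected (Q at step 1, A at step 9, B at step 10); 12 moves as required.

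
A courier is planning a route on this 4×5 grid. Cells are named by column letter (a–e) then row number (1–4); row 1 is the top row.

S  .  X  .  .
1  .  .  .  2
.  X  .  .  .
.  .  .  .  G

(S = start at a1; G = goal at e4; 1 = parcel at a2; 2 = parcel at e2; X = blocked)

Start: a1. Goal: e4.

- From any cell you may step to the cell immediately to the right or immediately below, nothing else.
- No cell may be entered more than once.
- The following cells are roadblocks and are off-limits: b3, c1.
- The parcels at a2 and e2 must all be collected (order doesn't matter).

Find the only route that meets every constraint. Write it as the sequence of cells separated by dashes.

a1 - a2 - b2 - c2 - d2 - e2 - e3 - e4

Moves only go right or down, so the column and row indices never decrease.
Route from a1: down 1 to a2, right 4 to e2, down 2 to e4 — 7 moves in all.
Check: all required cells visited.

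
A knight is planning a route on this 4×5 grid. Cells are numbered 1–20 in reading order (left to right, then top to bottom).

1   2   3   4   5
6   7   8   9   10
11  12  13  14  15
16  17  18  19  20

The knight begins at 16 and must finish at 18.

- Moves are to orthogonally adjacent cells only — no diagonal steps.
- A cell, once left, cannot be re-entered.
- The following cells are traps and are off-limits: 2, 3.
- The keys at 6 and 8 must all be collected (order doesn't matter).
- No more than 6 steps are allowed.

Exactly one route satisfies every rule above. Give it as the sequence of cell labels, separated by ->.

16 -> 11 -> 6 -> 7 -> 8 -> 13 -> 18

The budget equals the shortest possible length, so every move has to be on a shortest route through the required cells.
Route from 16: up 2 to 6, right 2 to 8, down 2 to 18 — 6 moves in all.
Check: all required cells visited; 6 ≤ 6 moves.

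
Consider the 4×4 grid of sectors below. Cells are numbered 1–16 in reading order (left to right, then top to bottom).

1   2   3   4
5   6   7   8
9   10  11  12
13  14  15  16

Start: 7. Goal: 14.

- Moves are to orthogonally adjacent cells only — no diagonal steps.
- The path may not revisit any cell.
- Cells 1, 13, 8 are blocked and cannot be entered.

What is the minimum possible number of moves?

The Manhattan distance from 7 to 14 is |2−4| + |3−2| = 3, so at least 3 moves are needed.
A route of 3 moves achieves this: 7 → 11 → 15 → 14.
Since 3 matches the lower bound, it is optimal.

3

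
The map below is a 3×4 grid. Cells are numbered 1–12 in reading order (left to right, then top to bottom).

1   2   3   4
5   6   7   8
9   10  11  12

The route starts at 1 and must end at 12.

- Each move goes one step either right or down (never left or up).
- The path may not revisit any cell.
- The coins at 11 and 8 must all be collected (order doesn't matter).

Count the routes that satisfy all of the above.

A right/down-only route from 1 to 12 makes exactly 2 down-moves and 3 right-moves in some order.
With no other constraints that would be C(5,2) = 10 routes.
11 is below but to the left of 8: going 8 → 11 would need a leftward move and 11 → 8 an upward move, so no right/down-only route can visit both required cells.
No route satisfies every constraint, so the count is 0.

0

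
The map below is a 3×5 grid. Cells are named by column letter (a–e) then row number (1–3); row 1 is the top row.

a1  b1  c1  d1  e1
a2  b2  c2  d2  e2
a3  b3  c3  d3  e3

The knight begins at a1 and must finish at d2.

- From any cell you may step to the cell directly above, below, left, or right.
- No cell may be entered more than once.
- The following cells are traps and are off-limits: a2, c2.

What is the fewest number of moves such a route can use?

The Manhattan distance from a1 to d2 is |1−2| + |1−4| = 4, so at least 4 moves are needed.
A route of 4 moves achieves this: a1 → b1 → c1 → d1 → d2.
Since 4 matches the lower bound, it is optimal.

4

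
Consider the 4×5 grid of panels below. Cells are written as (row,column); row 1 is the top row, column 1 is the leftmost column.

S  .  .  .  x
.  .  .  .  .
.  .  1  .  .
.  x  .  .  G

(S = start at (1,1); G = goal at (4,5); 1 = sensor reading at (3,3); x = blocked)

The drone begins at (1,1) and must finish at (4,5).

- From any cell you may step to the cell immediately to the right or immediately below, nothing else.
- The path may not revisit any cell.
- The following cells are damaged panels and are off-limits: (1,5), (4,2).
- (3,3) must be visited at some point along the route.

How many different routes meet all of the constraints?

18

A right/down-only route from (1,1) to (4,5) makes exactly 3 down-moves and 4 right-moves in some order.
With no other constraints that would be C(7,3) = 35 routes.
Split at (3,3) and multiply the segment counts (each segment already excludes blocked cells): (1,1)→(3,3): 6; (3,3)→(4,5): 3; product = 18.
That gives 18 routes.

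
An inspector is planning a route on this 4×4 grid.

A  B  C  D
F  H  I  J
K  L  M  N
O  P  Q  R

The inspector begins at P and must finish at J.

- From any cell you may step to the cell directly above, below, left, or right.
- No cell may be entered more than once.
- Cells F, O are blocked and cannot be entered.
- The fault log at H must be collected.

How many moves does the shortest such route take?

Any route passes through H somewhere between P and J. Summing Manhattan distances along the two legs (P → H → J) gives a lower bound of 2 + 2 = 4 moves.
A route of 4 moves achieves this: P → L → H → I → J.
Since 4 matches the lower bound, it is optimal.

4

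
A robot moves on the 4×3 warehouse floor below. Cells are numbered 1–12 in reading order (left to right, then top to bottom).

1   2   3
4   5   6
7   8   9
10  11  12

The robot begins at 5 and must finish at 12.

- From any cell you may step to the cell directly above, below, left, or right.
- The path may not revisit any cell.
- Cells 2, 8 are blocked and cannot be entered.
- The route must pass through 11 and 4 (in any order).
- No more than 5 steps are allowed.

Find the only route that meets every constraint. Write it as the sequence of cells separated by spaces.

Any route must reach 11 and 4 and still end at 12 within 5 moves, so the order of the required stops is forced.
Route from 5: left 1 to 4, down 2 to 10, right 2 to 12 — 5 moves in all.
Check: all required cells visited; 5 ≤ 5 moves.

5 4 7 10 11 12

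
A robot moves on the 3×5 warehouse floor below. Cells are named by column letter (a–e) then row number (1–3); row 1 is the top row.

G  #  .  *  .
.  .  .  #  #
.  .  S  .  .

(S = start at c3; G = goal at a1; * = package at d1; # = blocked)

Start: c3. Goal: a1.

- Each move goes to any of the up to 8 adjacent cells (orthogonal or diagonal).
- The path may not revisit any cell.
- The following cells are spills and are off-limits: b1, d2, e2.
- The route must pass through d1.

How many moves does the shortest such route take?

5

Any route passes through d1 somewhere between c3 and a1. Summing Chebyshev distances along the two legs (c3 → d1 → a1) gives a lower bound of 2 + 3 = 5 moves.
A route of 5 moves achieves this: c3 → c2 → d1 → c1 → b2 → a1.
Since 5 matches the lower bound, it is optimal.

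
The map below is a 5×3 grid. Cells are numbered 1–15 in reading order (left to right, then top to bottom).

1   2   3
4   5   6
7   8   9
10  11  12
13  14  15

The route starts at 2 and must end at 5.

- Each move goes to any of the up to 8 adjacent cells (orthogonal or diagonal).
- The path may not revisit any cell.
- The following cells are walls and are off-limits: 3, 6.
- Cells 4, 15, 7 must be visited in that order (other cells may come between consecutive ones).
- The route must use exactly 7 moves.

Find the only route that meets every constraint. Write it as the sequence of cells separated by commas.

The waypoints must appear in the order 4, 15, 7, with no cell reused.
Route from 2: down-left to 4, 2× down-right (reaching 12), down to 15, 2× up-left (reaching 7), up-right to 5 — 7 moves in all.
Check: order respected (4 at step 1, 15 at step 4, 7 at step 6); 7 moves as required.

2, 4, 8, 12, 15, 11, 7, 5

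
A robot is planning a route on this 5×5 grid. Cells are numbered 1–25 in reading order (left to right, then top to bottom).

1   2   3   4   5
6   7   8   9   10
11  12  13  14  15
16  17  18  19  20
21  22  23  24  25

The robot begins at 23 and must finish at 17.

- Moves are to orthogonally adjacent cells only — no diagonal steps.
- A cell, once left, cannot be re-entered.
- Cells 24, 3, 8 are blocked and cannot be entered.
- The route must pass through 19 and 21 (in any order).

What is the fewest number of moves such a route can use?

Any route passes through 19 and 21 in some order between 23 and 17. Summing Manhattan distances along each leg and taking the cheapest ordering (23 → 19 → 21 → 17) gives a lower bound of 2 + 4 + 2 = 8 moves.
The shortest route satisfying every rule uses 10 moves: 23 → 18 → 19 → 14 → 13 → 12 → 11 → 16 → 21 → 22 → 17.
The no-revisit rule (legs can't share cells) pushes the minimum above the 8-move bound; an exhaustive check rules out every length from 8 to 9, leaving 10 as the minimum.

10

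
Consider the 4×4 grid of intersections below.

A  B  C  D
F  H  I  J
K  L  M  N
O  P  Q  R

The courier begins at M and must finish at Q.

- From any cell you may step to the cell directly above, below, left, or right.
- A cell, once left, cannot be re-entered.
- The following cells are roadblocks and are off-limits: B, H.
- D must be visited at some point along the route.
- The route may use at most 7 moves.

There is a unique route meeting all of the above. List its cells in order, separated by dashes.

M - I - C - D - J - N - R - Q

The 7-move cap with required stops at D leaves no slack for detours.
Route from M: 2× up (reaching C), right to D, 3× down (reaching R), left to Q — 7 moves in all.
Check: all required cells visited; 7 ≤ 7 moves.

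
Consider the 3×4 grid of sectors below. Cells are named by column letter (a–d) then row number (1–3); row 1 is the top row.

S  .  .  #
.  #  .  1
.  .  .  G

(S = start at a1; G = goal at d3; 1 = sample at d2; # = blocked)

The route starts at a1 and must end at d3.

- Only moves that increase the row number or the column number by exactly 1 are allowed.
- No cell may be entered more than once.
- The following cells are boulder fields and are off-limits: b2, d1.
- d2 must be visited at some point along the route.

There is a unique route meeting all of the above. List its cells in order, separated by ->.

Moves only go right or down, so the column and row indices never decrease.
Route from a1: right 2 to c1, down 1 to c2, right 1 to d2, down 1 to d3 — 5 moves in all.
Check: all required cells visited.

a1 -> b1 -> c1 -> c2 -> d2 -> d3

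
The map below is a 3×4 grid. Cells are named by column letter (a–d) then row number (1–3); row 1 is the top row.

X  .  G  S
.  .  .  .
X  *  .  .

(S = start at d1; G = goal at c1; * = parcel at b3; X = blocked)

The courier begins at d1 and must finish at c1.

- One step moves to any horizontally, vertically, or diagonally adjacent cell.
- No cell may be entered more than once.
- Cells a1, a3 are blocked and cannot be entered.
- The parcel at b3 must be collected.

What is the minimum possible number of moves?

Any route passes through b3 somewhere between d1 and c1. Summing Chebyshev distances along the two legs (d1 → b3 → c1) gives a lower bound of 2 + 2 = 4 moves.
A route of 4 moves achieves this: d1 → c2 → b3 → b2 → c1.
Since 4 matches the lower bound, it is optimal.

4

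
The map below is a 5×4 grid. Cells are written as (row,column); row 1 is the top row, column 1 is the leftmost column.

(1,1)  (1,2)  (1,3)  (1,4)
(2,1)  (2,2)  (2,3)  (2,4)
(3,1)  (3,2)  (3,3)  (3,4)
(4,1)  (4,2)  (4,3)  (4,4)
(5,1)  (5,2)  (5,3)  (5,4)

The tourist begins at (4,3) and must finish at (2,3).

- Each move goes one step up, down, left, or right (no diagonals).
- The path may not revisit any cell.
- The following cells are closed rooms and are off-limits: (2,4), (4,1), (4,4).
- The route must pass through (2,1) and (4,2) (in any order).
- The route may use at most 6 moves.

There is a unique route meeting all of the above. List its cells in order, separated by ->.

The budget equals the shortest possible length, so every move has to be on a shortest route through the required cells.
Route from (4,3): left 1 to (4,2), up 1 to (3,2), left 1 to (3,1), up 1 to (2,1), right 2 to (2,3) — 6 moves in all.
Check: all required cells visited; 6 ≤ 6 moves.

(4,3) -> (4,2) -> (3,2) -> (3,1) -> (2,1) -> (2,2) -> (2,3)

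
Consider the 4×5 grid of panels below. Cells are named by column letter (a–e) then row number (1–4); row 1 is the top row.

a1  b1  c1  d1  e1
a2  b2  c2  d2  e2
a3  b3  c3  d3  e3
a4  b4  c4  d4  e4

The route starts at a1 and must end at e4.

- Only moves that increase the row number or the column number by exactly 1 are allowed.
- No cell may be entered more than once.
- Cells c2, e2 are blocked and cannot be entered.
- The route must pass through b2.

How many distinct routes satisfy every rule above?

8

A right/down-only route from a1 to e4 makes exactly 3 down-moves and 4 right-moves in some order.
With no other constraints that would be C(7,3) = 35 routes.
Split at b2 and multiply the segment counts (each segment already excludes blocked cells): a1→b2: 2; b2→e4: 4; product = 8.
That gives 8 routes.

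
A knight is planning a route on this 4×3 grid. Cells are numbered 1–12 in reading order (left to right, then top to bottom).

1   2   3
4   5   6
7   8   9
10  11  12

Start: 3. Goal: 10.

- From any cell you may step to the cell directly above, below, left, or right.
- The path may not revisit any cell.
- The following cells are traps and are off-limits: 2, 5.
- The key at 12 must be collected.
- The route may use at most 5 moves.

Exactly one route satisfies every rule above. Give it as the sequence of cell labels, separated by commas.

3, 6, 9, 12, 11, 10

The budget equals the shortest possible length, so every move has to be on a shortest route through the required cells.
Route from 3: 3× down (reaching 12), 2× left (reaching 10) — 5 moves in all.
Check: all required cells visited; 5 ≤ 5 moves.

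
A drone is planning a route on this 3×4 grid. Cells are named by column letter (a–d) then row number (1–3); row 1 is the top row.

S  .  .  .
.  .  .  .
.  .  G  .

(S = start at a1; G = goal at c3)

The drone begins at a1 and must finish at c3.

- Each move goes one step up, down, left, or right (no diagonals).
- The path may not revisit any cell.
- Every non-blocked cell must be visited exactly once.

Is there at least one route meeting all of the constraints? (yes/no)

no

Colour the cells like a checkerboard: each orthogonal step flips colour, so a Hamiltonian route alternates colours. Here there are 6 cells of one colour and 6 of the other, with start on the same colour as the goal — the counts and endpoints can't be arranged into an alternating sequence of length 12, so no Hamiltonian route exists.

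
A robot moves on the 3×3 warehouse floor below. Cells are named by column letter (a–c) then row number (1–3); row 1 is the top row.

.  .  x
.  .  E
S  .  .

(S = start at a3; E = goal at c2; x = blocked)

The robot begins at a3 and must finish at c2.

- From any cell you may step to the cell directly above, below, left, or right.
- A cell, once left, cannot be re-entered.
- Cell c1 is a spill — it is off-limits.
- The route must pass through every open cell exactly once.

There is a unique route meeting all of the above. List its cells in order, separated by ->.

Need to visit all 8 open cells exactly once, starting at a3 and ending at c2.
Cell b1 has only two open neighbours (b2 and a1), so the path must pass straight through it: one of those is the cell it's entered from and the other is where it exits.
Route from a3: 2× up (reaching a1), right to b1, 2× down (reaching b3), right to c3, up to c2 — 7 moves in all.
Check: all 8 open cells covered.

a3 -> a2 -> a1 -> b1 -> b2 -> b3 -> c3 -> c2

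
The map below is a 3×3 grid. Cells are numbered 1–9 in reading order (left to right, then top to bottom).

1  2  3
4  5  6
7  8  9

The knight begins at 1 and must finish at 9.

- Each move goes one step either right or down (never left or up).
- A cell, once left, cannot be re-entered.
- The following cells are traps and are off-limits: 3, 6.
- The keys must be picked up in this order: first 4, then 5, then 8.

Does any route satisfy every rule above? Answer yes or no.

One route that works: 1 → 4 → 5 → 8 → 9.

yes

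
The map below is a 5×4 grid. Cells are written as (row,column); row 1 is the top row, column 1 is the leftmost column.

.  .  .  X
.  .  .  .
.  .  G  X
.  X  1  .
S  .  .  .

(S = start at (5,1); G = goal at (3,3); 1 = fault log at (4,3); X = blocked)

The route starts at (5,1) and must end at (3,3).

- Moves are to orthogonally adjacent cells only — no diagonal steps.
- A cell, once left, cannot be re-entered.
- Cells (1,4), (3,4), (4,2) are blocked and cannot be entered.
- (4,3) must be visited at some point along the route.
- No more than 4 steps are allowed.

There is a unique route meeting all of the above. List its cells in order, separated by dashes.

(5,1) - (5,2) - (5,3) - (4,3) - (3,3)

The budget equals the shortest possible length, so every move has to be on a shortest route through the required cells.
Route from (5,1): right 2 to (5,3), up 2 to (3,3) — 4 moves in all.
Check: all required cells visited; 4 ≤ 4 moves.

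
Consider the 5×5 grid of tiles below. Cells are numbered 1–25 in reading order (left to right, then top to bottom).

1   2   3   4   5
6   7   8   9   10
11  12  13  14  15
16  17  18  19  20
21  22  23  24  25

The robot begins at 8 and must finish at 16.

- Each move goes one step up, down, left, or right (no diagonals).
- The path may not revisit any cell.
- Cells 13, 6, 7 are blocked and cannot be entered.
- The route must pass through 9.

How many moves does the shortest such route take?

Any route passes through 9 somewhere between 8 and 16. Summing Manhattan distances along the two legs (8 → 9 → 16) gives a lower bound of 1 + 5 = 6 moves.
A route of 6 moves achieves this: 8 → 9 → 14 → 19 → 18 → 17 → 16.
Since 6 matches the lower bound, it is optimal.

6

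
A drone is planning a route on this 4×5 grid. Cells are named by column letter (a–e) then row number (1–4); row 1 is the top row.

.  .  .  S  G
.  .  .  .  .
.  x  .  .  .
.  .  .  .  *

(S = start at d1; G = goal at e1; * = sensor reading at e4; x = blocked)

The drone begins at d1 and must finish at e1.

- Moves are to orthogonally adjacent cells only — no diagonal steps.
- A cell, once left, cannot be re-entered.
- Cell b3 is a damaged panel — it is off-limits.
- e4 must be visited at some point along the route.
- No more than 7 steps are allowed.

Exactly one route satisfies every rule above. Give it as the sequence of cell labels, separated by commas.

d1, d2, d3, d4, e4, e3, e2, e1

The budget equals the shortest possible length, so every move has to be on a shortest route through the required cells.
Route from d1: 3× down (reaching d4), right to e4, 3× up (reaching e1) — 7 moves in all.
Check: all required cells visited; 7 ≤ 7 moves.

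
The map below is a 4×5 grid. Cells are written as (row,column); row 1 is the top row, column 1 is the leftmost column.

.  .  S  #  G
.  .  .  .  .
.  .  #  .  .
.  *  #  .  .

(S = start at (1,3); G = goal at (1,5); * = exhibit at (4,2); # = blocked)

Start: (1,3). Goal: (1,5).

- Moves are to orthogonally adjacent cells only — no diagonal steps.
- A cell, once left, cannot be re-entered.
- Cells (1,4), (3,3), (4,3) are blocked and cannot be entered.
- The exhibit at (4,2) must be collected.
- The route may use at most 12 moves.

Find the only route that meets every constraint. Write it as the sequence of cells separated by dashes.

The 12-move cap with required stops at (4,2) leaves no slack for detours.
Route from (1,3): 2× left (reaching (1,1)), 3× down (reaching (4,1)), right to (4,2), 2× up (reaching (2,2)), 3× right (reaching (2,5)), up to (1,5) — 12 moves in all.
Check: all required cells visited; 12 ≤ 12 moves.

(1,3) - (1,2) - (1,1) - (2,1) - (3,1) - (4,1) - (4,2) - (3,2) - (2,2) - (2,3) - (2,4) - (2,5) - (1,5)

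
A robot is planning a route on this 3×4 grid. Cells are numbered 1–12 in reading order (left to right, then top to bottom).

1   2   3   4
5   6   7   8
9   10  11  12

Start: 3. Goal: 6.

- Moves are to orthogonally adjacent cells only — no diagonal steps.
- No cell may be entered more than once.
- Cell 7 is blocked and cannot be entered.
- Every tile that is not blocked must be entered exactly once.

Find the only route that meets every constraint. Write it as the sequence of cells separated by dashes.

3 - 4 - 8 - 12 - 11 - 10 - 9 - 5 - 1 - 2 - 6

Need to visit all 11 open cells exactly once, starting at 3 and ending at 6.
Cell 11 has only two open neighbours (10 and 12), so the path must pass straight through it: one of those is the cell it's entered from and the other is where it exits.
Route from 3: right to 4, 2× down (reaching 12), 3× left (reaching 9), 2× up (reaching 1), right to 2, down to 6 — 10 moves in all.
Check: all 11 open cells covered.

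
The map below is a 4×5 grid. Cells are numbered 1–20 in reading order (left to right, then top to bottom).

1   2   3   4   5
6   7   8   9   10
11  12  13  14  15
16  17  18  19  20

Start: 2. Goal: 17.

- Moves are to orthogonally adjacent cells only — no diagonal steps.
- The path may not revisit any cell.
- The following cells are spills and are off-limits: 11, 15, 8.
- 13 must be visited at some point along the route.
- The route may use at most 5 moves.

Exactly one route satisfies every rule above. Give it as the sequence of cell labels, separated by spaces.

2 7 12 13 18 17

The 5-move cap with required stops at 13 leaves no slack for detours.
Route from 2: down 2 to 12, right 1 to 13, down 1 to 18, left 1 to 17 — 5 moves in all.
Check: all required cells visited; 5 ≤ 5 moves.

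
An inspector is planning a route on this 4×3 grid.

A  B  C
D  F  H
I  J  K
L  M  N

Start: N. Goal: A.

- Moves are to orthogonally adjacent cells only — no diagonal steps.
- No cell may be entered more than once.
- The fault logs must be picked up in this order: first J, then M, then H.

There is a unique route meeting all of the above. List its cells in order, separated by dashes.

N - K - J - M - L - I - D - F - H - C - B - A

The waypoints must appear in the order J, M, H, with no cell reused.
Route from N: up to K, left to J, down to M, left to L, 2× up (reaching D), 2× right (reaching H), up to C, 2× left (reaching A) — 11 moves in all.
Check: order respected (J at step 2, M at step 3, H at step 8).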